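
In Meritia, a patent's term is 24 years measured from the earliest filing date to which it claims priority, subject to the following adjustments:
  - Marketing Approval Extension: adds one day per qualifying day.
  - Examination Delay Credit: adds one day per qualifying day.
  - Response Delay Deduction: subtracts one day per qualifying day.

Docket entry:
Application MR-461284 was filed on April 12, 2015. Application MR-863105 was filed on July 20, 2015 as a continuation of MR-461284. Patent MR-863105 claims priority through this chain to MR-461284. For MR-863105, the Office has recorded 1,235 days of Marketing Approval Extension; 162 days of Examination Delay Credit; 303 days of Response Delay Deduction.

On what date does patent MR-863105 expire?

Earliest priority filing: 12 April 2015.
Base term: 12 April 2015 + 24 years → 12 April 2039.
Marketing Approval Extension: +1235 days → 29 August 2042.
Examination Delay Credit: +162 days → 7 February 2043.
Response Delay Deduction: −303 days → 10 April 2042.

2042-04-10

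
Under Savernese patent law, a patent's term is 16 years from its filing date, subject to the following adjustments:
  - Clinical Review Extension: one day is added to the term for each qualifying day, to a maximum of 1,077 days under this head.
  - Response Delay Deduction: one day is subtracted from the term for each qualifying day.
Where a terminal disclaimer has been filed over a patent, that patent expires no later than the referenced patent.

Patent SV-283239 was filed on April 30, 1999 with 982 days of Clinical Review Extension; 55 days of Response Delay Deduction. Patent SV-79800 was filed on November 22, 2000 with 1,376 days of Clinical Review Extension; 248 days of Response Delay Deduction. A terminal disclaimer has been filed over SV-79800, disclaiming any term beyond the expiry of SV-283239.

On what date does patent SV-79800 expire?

Natural term of SV-79800:
  Base: filing + 16 years → 22 November 2016.
  Clinical Review Extension: 1376 days claimed exceeds the 1077-day cap, so +1077 days → 4 November 2019.
  Response Delay Deduction: −248 days → 1 March 2019.
Expiry of referenced patent SV-283239:
  Base: filing + 16 years → 30 April 2015.
  Clinical Review Extension: 982 days (within the 1077-day cap) → +982 days → 6 January 2018.
  Response Delay Deduction: −55 days → 12 November 2017.
Terminal disclaimer: SV-79800 expires on the earlier of 1 March 2019 and 12 November 2017.

November 12, 2017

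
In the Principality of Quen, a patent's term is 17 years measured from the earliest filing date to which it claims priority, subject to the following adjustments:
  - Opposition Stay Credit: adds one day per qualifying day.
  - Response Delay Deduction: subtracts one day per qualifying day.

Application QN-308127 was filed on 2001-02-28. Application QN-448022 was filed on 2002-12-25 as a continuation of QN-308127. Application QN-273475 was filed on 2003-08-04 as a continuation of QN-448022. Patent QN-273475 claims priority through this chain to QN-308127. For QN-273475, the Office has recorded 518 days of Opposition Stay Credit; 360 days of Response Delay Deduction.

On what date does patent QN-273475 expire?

2018-08-05

Earliest priority filing: 28 February 2001.
Base term: 28 February 2001 + 17 years → 28 February 2018.
Opposition Stay Credit: +518 days → 31 July 2019.
Response Delay Deduction: −360 days → 5 August 2018.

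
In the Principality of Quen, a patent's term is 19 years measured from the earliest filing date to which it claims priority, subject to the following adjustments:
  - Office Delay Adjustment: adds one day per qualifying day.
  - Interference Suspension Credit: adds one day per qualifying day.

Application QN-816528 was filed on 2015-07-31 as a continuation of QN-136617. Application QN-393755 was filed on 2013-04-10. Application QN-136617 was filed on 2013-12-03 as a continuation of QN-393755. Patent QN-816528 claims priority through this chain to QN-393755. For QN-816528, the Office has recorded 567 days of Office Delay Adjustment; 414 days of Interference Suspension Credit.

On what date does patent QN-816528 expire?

December 17, 2034

Earliest priority filing: 10 April 2013.
Base term: 10 April 2013 + 19 years → 10 April 2032.
Office Delay Adjustment: +567 days → 29 October 2033.
Interference Suspension Credit: +414 days → 17 December 2034.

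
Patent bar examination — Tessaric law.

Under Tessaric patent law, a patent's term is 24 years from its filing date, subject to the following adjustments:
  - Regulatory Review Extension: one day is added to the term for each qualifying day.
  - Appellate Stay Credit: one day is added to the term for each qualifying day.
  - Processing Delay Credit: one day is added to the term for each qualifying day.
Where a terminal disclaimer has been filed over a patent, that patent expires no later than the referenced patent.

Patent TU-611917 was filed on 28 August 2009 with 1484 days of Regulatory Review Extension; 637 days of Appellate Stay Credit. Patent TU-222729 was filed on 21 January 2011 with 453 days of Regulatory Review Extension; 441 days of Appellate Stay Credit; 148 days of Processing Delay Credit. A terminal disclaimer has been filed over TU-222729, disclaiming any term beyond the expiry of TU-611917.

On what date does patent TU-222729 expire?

Natural term of TU-222729:
  Base: filing + 24 years → 21 January 2035.
  Regulatory Review Extension: +453 days → 18 April 2036.
  Appellate Stay Credit: +441 days → 3 July 2037.
  Processing Delay Credit: +148 days → 28 November 2037.
Expiry of referenced patent TU-611917:
  Base: filing + 24 years → 28 August 2033.
  Regulatory Review Extension: +1484 days → 20 September 2037.
  Appellate Stay Credit: +637 days → 19 June 2039.
Terminal disclaimer: TU-222729 expires on the earlier of 28 November 2037 and 19 June 2039.

2037-11-28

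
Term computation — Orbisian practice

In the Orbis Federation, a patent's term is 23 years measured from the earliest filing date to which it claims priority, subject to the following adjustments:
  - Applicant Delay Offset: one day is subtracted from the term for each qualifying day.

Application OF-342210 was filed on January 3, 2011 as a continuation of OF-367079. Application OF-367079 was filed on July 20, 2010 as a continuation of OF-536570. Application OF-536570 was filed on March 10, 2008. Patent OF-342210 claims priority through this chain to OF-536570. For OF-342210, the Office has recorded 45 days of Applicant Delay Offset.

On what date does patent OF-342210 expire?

January 24, 2031

Earliest priority filing: 10 March 2008.
Base term: 10 March 2008 + 23 years → 10 March 2031.
Applicant Delay Offset: −45 days → 24 January 2031.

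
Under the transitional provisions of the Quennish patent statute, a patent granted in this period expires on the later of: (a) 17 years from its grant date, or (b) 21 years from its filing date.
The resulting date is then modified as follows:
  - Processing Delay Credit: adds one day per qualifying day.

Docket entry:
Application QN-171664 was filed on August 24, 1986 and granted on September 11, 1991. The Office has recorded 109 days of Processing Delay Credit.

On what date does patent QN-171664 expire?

(a) grant + 17 years → 11 September 2008.
(b) filing + 21 years → 24 August 2007.
Later of the two: 11 September 2008.
Processing Delay Credit: +109 days → 29 December 2008.

2008-12-29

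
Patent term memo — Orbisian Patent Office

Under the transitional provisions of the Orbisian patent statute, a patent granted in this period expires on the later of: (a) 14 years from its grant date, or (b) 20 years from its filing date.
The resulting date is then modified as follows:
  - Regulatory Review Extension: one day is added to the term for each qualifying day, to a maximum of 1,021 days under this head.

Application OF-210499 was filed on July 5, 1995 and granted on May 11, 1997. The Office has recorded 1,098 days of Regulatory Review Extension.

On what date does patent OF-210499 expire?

2018-04-21

(a) grant + 14 years → 11 May 2011.
(b) filing + 20 years → 5 July 2015.
Later of the two: 5 July 2015.
Regulatory Review Extension: 1098 days claimed exceeds the 1021-day cap, so +1021 days → 21 April 2018.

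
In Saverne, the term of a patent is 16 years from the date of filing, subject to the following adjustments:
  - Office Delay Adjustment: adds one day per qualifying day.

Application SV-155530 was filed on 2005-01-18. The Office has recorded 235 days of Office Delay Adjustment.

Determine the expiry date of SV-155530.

Base term: filing date + 16 years → 18 January 2021.
Office Delay Adjustment: +235 days → 10 September 2021.

2021-09-10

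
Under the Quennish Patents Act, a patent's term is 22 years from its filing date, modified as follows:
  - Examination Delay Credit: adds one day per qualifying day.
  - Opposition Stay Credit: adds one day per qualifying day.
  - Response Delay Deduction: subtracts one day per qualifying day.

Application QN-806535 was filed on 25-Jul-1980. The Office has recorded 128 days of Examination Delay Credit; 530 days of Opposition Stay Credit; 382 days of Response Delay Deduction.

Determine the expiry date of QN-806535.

Base term: filing date + 22 years → 25 July 2002.
Examination Delay Credit: +128 days → 30 November 2002.
Opposition Stay Credit: +530 days → 13 May 2004.
Response Delay Deduction: −382 days → 27 April 2003.

2003-04-27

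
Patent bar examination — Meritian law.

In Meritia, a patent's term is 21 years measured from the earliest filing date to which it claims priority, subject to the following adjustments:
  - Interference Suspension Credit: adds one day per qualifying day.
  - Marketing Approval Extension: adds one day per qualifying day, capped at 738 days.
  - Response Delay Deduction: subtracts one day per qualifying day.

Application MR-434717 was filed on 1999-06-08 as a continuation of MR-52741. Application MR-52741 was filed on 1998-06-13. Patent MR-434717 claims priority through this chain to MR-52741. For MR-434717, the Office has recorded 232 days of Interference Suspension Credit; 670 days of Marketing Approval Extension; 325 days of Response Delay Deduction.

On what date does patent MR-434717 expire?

2021-01-10

Earliest priority filing: 13 June 1998.
Base term: 13 June 1998 + 21 years → 13 June 2019.
Interference Suspension Credit: +232 days → 31 January 2020.
Marketing Approval Extension: 670 days (within the 738-day cap) → +670 days → 1 December 2021.
Response Delay Deduction: −325 days → 10 January 2021.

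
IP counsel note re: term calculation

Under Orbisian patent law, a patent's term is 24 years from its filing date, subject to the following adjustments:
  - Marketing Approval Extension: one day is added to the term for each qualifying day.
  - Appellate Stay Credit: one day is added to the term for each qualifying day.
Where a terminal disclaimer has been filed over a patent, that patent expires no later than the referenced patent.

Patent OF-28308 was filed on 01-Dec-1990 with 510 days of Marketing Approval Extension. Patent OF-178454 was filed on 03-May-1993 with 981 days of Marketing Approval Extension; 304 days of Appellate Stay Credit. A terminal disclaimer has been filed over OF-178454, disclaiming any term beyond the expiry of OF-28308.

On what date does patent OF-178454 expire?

April 24, 2016

Natural term of OF-178454:
  Base: filing + 24 years → 3 May 2017.
  Marketing Approval Extension: +981 days → 9 January 2020.
  Appellate Stay Credit: +304 days → 8 November 2020.
Expiry of referenced patent OF-28308:
  Base: filing + 24 years → 1 December 2014.
  Marketing Approval Extension: +510 days → 24 April 2016.
Terminal disclaimer: OF-178454 expires on the earlier of 8 November 2020 and 24 April 2016.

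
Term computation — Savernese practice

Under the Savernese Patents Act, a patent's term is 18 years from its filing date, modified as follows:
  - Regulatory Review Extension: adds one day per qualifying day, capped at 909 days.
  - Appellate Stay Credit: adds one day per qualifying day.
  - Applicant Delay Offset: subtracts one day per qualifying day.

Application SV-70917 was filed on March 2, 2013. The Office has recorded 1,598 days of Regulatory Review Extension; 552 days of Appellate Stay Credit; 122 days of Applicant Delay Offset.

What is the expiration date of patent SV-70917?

Base term: filing date + 18 years → 2 March 2031.
Regulatory Review Extension: 1598 days claimed exceeds the 909-day cap, so +909 days → 27 August 2033.
Appellate Stay Credit: +552 days → 2 March 2035.
Applicant Delay Offset: −122 days → 31 October 2034.

2034-10-31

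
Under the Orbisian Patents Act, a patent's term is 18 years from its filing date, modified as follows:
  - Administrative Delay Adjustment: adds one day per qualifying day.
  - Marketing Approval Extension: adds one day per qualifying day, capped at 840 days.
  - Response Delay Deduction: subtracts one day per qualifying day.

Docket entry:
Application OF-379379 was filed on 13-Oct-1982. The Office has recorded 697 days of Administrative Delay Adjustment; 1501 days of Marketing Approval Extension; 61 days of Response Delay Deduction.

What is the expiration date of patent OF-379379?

October 28, 2004

Base term: filing date + 18 years → 13 October 2000.
Administrative Delay Adjustment: +697 days → 10 September 2002.
Marketing Approval Extension: 1501 days claimed exceeds the 840-day cap, so +840 days → 28 December 2004.
Response Delay Deduction: −61 days → 28 October 2004.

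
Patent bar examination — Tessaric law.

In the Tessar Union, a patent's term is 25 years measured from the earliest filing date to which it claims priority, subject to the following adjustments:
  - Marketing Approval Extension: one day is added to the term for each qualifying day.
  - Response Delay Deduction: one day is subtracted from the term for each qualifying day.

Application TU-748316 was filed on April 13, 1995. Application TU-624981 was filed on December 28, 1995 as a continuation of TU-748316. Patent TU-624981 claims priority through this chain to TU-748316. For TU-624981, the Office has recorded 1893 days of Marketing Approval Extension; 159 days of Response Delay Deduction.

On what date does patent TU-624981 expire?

Earliest priority filing: 13 April 1995.
Base term: 13 April 1995 + 25 years → 13 April 2020.
Marketing Approval Extension: +1893 days → 19 June 2025.
Response Delay Deduction: −159 days → 11 January 2025.

January 11, 2025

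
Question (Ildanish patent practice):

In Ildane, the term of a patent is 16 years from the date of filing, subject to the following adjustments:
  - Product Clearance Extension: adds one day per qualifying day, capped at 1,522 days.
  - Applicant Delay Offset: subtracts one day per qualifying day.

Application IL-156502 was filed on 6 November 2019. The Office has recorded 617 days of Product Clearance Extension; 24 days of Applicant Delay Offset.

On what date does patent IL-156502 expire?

Base term: filing date + 16 years → 6 November 2035.
Product Clearance Extension: 617 days (within the 1522-day cap) → +617 days → 15 July 2037.
Applicant Delay Offset: −24 days → 21 June 2037.

June 21, 2037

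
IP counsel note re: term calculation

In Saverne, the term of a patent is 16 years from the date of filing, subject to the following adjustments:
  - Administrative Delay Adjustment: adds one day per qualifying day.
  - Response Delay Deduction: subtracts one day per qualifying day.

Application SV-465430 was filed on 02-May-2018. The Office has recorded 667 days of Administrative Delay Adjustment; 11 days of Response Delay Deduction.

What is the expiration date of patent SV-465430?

2036-02-17

Base term: filing date + 16 years → 2 May 2034.
Administrative Delay Adjustment: +667 days → 28 February 2036.
Response Delay Deduction: −11 days → 17 February 2036.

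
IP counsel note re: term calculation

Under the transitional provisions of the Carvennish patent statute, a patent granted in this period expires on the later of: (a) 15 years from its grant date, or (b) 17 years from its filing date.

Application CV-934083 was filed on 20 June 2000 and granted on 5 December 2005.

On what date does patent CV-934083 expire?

December 5, 2020

(a) grant + 15 years → 5 December 2020.
(b) filing + 17 years → 20 June 2017.
Later of the two: 5 December 2020.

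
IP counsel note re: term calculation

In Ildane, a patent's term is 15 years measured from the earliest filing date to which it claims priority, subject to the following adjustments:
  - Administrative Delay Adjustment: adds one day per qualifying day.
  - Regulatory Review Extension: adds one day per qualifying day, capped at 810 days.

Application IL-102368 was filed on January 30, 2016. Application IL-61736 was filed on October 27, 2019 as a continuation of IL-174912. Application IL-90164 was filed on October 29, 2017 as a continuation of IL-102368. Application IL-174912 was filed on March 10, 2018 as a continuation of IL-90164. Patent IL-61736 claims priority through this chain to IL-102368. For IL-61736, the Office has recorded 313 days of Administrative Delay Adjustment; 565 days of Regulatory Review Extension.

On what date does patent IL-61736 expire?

June 26, 2033

Earliest priority filing: 30 January 2016.
Base term: 30 January 2016 + 15 years → 30 January 2031.
Administrative Delay Adjustment: +313 days → 9 December 2031.
Regulatory Review Extension: 565 days (within the 810-day cap) → +565 days → 26 June 2033.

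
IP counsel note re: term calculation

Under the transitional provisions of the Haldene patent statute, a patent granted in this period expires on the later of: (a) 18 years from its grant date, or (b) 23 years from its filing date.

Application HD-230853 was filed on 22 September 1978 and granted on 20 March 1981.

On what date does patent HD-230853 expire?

(a) grant + 18 years → 20 March 1999.
(b) filing + 23 years → 22 September 2001.
Later of the two: 22 September 2001.

September 22, 2001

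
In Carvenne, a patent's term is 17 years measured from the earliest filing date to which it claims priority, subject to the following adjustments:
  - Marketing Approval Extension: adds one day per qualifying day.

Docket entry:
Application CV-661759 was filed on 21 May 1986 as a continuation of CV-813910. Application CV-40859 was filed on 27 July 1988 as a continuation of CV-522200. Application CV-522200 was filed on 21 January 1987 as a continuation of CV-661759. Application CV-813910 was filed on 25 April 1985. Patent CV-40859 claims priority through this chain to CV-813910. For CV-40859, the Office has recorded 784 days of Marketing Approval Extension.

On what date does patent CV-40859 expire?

Earliest priority filing: 25 April 1985.
Base term: 25 April 1985 + 17 years → 25 April 2002.
Marketing Approval Extension: +784 days → 17 June 2004.

June 17, 2004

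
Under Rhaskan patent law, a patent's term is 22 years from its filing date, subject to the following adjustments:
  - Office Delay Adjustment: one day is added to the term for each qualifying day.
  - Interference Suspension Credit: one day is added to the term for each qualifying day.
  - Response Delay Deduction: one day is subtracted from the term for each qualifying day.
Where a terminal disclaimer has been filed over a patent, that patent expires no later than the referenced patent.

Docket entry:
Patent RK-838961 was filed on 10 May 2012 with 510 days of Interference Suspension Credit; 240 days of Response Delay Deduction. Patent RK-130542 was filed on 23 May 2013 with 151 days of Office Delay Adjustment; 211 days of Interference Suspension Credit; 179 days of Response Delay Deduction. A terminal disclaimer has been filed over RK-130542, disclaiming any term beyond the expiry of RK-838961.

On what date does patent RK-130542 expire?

February 4, 2035

Natural term of RK-130542:
  Base: filing + 22 years → 23 May 2035.
  Office Delay Adjustment: +151 days → 21 October 2035.
  Interference Suspension Credit: +211 days → 19 May 2036.
  Response Delay Deduction: −179 days → 22 November 2035.
Expiry of referenced patent RK-838961:
  Base: filing + 22 years → 10 May 2034.
  Interference Suspension Credit: +510 days → 2 October 2035.
  Response Delay Deduction: −240 days → 4 February 2035.
Terminal disclaimer: RK-130542 expires on the earlier of 22 November 2035 and 4 February 2035.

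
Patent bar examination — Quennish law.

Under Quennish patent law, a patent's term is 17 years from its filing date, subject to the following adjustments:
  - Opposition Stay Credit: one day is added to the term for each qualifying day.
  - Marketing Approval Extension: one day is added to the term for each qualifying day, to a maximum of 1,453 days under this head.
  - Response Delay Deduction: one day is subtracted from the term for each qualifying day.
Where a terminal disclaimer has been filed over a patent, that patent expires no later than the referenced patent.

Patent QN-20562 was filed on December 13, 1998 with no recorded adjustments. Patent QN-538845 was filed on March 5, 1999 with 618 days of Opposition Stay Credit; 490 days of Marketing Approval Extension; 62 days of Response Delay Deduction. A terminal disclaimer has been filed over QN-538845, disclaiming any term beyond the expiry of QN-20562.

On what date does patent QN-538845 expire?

December 13, 2015

Natural term of QN-538845:
  Base: filing + 17 years → 5 March 2016.
  Opposition Stay Credit: +618 days → 13 November 2017.
  Marketing Approval Extension: 490 days (within the 1453-day cap) → +490 days → 18 March 2019.
  Response Delay Deduction: −62 days → 15 January 2019.
Expiry of referenced patent QN-20562:
  Base: filing + 17 years → 13 December 2015.
Terminal disclaimer: QN-538845 expires on the earlier of 15 January 2019 and 13 December 2015.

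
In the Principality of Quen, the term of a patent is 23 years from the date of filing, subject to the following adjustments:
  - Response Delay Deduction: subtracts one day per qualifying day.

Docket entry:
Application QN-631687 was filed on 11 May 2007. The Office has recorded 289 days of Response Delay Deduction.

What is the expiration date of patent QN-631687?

July 26, 2029

Base term: filing date + 23 years → 11 May 2030.
Response Delay Deduction: −289 days → 26 July 2029.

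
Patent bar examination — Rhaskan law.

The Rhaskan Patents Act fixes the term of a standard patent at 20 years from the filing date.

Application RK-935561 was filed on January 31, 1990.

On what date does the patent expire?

Filing date + 20 years → 31 January 2010.

2010-01-31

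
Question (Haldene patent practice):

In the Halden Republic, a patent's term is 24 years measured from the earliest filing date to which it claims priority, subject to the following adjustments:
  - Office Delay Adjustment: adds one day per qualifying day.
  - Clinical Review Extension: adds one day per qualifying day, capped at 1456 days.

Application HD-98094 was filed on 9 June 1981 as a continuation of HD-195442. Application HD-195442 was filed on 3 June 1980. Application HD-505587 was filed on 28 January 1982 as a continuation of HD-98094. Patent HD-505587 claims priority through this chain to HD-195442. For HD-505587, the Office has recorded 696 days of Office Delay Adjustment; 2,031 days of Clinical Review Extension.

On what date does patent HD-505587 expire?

Earliest priority filing: 3 June 1980.
Base term: 3 June 1980 + 24 years → 3 June 2004.
Office Delay Adjustment: +696 days → 30 April 2006.
Clinical Review Extension: 2031 days claimed exceeds the 1456-day cap, so +1456 days → 25 April 2010.

2010-04-25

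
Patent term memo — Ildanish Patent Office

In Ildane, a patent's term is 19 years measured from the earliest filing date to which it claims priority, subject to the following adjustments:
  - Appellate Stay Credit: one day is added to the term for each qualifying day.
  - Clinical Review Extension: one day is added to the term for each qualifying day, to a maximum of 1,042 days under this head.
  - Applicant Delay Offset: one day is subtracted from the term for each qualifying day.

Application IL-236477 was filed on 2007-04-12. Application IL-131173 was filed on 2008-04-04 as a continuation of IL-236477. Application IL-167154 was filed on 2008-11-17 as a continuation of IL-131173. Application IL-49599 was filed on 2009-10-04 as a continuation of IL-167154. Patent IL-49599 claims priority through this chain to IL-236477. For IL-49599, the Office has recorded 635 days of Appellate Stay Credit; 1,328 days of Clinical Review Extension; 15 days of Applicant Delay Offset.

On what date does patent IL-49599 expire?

Earliest priority filing: 12 April 2007.
Base term: 12 April 2007 + 19 years → 12 April 2026.
Appellate Stay Credit: +635 days → 7 January 2028.
Clinical Review Extension: 1328 days claimed exceeds the 1042-day cap, so +1042 days → 14 November 2030.
Applicant Delay Offset: −15 days → 30 October 2030.

October 30, 2030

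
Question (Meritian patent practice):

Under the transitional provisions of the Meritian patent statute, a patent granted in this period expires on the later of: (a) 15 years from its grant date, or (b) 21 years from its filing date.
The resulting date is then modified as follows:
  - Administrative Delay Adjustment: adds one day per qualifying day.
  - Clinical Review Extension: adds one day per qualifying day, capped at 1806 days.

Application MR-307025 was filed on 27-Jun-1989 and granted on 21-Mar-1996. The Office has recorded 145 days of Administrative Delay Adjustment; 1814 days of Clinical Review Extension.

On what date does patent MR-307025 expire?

(a) grant + 15 years → 21 March 2011.
(b) filing + 21 years → 27 June 2010.
Later of the two: 21 March 2011.
Administrative Delay Adjustment: +145 days → 13 August 2011.
Clinical Review Extension: 1814 days claimed exceeds the 1806-day cap, so +1806 days → 23 July 2016.

July 23, 2016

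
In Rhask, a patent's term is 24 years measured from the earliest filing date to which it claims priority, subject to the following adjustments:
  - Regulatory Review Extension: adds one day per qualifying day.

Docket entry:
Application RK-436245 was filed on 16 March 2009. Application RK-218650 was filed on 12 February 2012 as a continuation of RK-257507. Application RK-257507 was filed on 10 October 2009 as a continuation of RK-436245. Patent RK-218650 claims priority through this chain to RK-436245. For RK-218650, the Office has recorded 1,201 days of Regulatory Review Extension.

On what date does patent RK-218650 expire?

Earliest priority filing: 16 March 2009.
Base term: 16 March 2009 + 24 years → 16 March 2033.
Regulatory Review Extension: +1201 days → 29 June 2036.

June 29, 2036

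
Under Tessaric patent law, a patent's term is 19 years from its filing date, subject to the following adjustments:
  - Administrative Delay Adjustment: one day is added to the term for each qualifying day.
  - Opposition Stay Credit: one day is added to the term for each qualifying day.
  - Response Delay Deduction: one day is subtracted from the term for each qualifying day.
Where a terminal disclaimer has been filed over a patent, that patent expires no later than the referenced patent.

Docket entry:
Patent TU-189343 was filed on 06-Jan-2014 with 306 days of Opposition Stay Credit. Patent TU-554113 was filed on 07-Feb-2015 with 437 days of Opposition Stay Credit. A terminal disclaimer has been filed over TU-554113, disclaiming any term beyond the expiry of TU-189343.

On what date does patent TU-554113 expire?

November 8, 2033

Natural term of TU-554113:
  Base: filing + 19 years → 7 February 2034.
  Opposition Stay Credit: +437 days → 20 April 2035.
Expiry of referenced patent TU-189343:
  Base: filing + 19 years → 6 January 2033.
  Opposition Stay Credit: +306 days → 8 November 2033.
Terminal disclaimer: TU-554113 expires on the earlier of 20 April 2035 and 8 November 2033.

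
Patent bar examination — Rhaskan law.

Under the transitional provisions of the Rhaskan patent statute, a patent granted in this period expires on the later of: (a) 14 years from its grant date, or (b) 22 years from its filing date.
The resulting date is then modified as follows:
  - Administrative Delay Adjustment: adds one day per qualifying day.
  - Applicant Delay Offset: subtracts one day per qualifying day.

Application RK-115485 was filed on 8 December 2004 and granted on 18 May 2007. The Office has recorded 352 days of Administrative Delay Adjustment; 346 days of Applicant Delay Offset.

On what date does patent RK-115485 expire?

(a) grant + 14 years → 18 May 2021.
(b) filing + 22 years → 8 December 2026.
Later of the two: 8 December 2026.
Administrative Delay Adjustment: +352 days → 25 November 2027.
Applicant Delay Offset: −346 days → 14 December 2026.

December 14, 2026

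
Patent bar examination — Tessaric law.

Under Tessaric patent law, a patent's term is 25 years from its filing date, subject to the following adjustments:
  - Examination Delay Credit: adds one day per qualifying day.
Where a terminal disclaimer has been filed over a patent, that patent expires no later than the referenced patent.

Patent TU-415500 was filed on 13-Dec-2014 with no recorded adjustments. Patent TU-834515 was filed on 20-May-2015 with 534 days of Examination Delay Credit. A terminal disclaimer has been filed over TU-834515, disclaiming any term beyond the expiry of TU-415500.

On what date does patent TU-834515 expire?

Natural term of TU-834515:
  Base: filing + 25 years → 20 May 2040.
  Examination Delay Credit: +534 days → 5 November 2041.
Expiry of referenced patent TU-415500:
  Base: filing + 25 years → 13 December 2039.
Terminal disclaimer: TU-834515 expires on the earlier of 5 November 2041 and 13 December 2039.

December 13, 2039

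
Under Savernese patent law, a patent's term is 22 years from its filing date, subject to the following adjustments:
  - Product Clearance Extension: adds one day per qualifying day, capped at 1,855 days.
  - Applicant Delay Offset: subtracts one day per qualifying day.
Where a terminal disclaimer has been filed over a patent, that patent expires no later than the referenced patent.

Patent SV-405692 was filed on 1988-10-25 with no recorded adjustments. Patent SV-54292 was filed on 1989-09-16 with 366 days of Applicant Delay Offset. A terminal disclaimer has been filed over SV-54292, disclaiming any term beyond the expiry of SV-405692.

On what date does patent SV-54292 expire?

Natural term of SV-54292:
  Base: filing + 22 years → 16 September 2011.
  Applicant Delay Offset: −366 days → 15 September 2010.
Expiry of referenced patent SV-405692:
  Base: filing + 22 years → 25 October 2010.
Terminal disclaimer: SV-54292 expires on the earlier of 15 September 2010 and 25 October 2010.

September 15, 2010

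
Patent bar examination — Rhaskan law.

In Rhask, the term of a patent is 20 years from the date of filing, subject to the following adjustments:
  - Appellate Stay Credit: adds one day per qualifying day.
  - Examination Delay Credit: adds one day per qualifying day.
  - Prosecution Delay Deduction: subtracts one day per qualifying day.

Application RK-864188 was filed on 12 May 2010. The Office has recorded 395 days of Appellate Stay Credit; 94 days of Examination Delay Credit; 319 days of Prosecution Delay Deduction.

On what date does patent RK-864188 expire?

Base term: filing date + 20 years → 12 May 2030.
Appellate Stay Credit: +395 days → 11 June 2031.
Examination Delay Credit: +94 days → 13 September 2031.
Prosecution Delay Deduction: −319 days → 29 October 2030.

October 29, 2030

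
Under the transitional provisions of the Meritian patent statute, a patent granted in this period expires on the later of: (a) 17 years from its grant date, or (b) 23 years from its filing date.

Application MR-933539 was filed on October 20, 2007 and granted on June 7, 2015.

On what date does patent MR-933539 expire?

June 7, 2032

(a) grant + 17 years → 7 June 2032.
(b) filing + 23 years → 20 October 2030.
Later of the two: 7 June 2032.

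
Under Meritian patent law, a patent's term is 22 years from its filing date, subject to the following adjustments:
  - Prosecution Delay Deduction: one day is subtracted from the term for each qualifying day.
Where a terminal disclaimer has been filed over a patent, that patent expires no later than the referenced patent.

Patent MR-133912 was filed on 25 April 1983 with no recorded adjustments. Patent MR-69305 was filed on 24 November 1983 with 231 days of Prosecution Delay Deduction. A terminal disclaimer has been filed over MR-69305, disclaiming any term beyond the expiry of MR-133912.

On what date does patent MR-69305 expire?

Natural term of MR-69305:
  Base: filing + 22 years → 24 November 2005.
  Prosecution Delay Deduction: −231 days → 7 April 2005.
Expiry of referenced patent MR-133912:
  Base: filing + 22 years → 25 April 2005.
Terminal disclaimer: MR-69305 expires on the earlier of 7 April 2005 and 25 April 2005.

April 7, 2005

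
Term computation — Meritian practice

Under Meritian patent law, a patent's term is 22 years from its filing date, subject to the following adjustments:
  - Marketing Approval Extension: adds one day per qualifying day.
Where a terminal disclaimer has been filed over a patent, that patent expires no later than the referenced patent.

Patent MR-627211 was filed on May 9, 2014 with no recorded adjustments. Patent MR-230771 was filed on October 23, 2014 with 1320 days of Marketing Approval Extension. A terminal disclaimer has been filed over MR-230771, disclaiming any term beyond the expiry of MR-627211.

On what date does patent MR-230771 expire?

Natural term of MR-230771:
  Base: filing + 22 years → 23 October 2036.
  Marketing Approval Extension: +1320 days → 4 June 2040.
Expiry of referenced patent MR-627211:
  Base: filing + 22 years → 9 May 2036.
Terminal disclaimer: MR-230771 expires on the earlier of 4 June 2040 and 9 May 2036.

2036-05-09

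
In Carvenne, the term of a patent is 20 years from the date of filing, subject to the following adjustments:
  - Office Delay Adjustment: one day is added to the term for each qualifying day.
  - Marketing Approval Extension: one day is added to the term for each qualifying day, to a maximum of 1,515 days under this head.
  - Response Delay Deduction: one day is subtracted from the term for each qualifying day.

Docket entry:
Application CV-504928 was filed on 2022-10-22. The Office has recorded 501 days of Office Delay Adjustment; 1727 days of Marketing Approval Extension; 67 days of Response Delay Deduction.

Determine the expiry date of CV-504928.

February 22, 2048

Base term: filing date + 20 years → 22 October 2042.
Office Delay Adjustment: +501 days → 6 March 2044.
Marketing Approval Extension: 1727 days claimed exceeds the 1515-day cap, so +1515 days → 29 April 2048.
Response Delay Deduction: −67 days → 22 February 2048.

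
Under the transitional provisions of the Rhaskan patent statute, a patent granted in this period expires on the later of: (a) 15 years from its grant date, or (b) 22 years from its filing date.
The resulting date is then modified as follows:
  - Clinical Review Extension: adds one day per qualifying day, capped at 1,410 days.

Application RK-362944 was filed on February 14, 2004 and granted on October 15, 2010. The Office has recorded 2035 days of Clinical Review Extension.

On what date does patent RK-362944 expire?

December 25, 2029

(a) grant + 15 years → 15 October 2025.
(b) filing + 22 years → 14 February 2026.
Later of the two: 14 February 2026.
Clinical Review Extension: 2035 days claimed exceeds the 1410-day cap, so +1410 days → 25 December 2029.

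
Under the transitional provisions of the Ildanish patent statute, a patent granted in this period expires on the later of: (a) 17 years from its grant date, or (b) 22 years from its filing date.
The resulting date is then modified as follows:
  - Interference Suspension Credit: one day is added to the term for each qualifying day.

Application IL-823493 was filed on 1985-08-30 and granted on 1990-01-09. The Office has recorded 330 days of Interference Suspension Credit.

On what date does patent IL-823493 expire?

(a) grant + 17 years → 9 January 2007.
(b) filing + 22 years → 30 August 2007.
Later of the two: 30 August 2007.
Interference Suspension Credit: +330 days → 25 July 2008.

July 25, 2008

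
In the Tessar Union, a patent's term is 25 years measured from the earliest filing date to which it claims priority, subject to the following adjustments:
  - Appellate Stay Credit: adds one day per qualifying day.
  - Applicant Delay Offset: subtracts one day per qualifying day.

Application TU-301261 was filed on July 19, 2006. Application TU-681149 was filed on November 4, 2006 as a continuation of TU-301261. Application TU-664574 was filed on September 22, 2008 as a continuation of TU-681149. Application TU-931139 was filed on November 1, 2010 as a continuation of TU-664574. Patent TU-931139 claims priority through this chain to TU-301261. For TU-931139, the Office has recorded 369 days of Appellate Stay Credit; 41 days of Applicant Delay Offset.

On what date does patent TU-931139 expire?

June 11, 2032

Earliest priority filing: 19 July 2006.
Base term: 19 July 2006 + 25 years → 19 July 2031.
Appellate Stay Credit: +369 days → 22 July 2032.
Applicant Delay Offset: −41 days → 11 June 2032.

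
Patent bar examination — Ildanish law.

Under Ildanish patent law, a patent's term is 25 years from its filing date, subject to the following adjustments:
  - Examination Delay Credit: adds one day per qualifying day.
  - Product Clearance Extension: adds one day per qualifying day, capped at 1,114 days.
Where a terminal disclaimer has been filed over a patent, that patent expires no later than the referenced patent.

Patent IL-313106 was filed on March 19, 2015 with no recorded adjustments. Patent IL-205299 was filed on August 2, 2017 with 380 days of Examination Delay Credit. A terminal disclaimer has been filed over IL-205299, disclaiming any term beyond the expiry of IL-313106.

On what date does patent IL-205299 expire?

Natural term of IL-205299:
  Base: filing + 25 years → 2 August 2042.
  Examination Delay Credit: +380 days → 17 August 2043.
Expiry of referenced patent IL-313106:
  Base: filing + 25 years → 19 March 2040.
Terminal disclaimer: IL-205299 expires on the earlier of 17 August 2043 and 19 March 2040.

March 19, 2040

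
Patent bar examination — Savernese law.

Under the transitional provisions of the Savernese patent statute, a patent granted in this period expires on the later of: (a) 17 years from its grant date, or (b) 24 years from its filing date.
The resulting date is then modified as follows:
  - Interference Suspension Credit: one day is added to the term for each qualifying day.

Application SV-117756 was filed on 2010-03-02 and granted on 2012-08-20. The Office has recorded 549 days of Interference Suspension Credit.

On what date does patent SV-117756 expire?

(a) grant + 17 years → 20 August 2029.
(b) filing + 24 years → 2 March 2034.
Later of the two: 2 March 2034.
Interference Suspension Credit: +549 days → 2 September 2035.

2035-09-02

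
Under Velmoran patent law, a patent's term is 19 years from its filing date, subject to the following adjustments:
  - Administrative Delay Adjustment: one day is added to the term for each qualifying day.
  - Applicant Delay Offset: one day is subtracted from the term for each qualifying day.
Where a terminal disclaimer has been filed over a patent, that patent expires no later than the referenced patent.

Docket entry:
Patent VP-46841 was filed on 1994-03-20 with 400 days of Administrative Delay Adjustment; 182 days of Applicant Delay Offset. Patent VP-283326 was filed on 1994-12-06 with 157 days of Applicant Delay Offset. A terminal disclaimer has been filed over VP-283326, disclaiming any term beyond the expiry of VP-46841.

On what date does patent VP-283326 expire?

Natural term of VP-283326:
  Base: filing + 19 years → 6 December 2013.
  Applicant Delay Offset: −157 days → 2 July 2013.
Expiry of referenced patent VP-46841:
  Base: filing + 19 years → 20 March 2013.
  Administrative Delay Adjustment: +400 days → 24 April 2014.
  Applicant Delay Offset: −182 days → 24 October 2013.
Terminal disclaimer: VP-283326 expires on the earlier of 2 July 2013 and 24 October 2013.

2013-07-02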